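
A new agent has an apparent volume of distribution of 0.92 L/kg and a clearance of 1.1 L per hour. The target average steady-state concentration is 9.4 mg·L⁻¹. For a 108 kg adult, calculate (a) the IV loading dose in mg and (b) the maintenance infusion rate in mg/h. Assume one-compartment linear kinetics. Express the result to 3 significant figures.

Total Vd = 0.92 × 108 = 99.36 L
Loading: fill Vd to C_target → 99.36 L × 9.4 mg/L = 934.0 mg
Maintenance infusion rate = CL × Css = 1.100 × 9.4 = 10.34 mg/h

(a) 934 mg; (b) 10.3 mg/h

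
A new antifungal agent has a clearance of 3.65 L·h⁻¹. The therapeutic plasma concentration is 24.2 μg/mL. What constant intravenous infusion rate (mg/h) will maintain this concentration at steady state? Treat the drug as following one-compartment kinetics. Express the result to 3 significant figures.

88.3 mg/h

Infusion rate = CL · Css = 3.650 L/h × 24.2 mg/L = 88.33 mg/h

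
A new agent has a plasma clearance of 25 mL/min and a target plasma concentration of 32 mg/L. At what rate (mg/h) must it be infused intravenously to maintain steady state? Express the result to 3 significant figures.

Convert clearance: 25 mL/min × 60 min/h ÷ 1000 mL/L = 1.500 L/h
Rate = CL × Css = 1.500 × 32 = 48.00 mg/h

48.0 mg/h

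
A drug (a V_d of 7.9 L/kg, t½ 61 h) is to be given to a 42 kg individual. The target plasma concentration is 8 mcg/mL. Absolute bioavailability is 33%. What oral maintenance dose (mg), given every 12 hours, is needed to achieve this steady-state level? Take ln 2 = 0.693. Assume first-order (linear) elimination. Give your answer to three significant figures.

Vd(total) = 42 kg × 7.9 L/kg = 331.8 L
CL = ln 2 · Vd / t½ = 0.693 × 331.8 / 61 = 3.769 L/h
D = CL × Css × τ / F = 3.769 × 8 × 12 / 0.33 = 1096 mg

1100 mg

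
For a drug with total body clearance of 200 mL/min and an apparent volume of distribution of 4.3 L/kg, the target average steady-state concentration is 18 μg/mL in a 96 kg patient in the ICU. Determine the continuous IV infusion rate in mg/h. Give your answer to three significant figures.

CL = 200 mL/min × 60/1000 = 12.00 L/h
Infusion rate = CL · Css = 12.00 L/h × 18 mg/L = 216.0 mg/h

216 mg/h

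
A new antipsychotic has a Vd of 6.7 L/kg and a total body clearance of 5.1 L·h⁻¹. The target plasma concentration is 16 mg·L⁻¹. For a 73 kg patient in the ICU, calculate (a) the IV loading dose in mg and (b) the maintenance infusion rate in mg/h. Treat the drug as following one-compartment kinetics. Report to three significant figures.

Total Vd = 6.7 × 73 = 489.1 L
Loading: fill Vd to C_target → 489.1 L × 16 mg/L = 7826 mg
Maintenance infusion rate = CL × Css = 5.100 × 16 = 81.60 mg/h

(a) 7830 mg; (b) 81.6 mg/h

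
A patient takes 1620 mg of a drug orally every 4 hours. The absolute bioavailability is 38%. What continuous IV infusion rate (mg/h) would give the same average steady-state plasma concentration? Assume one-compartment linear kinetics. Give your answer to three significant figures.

154 mg/h

Equivalent systemic input: infusion rate = F·D/τ.
Rate = 0.38 × 1620 / 4 = 153.9 mg/h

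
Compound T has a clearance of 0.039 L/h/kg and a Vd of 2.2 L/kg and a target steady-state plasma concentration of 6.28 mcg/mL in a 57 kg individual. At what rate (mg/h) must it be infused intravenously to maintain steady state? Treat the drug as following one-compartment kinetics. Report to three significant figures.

CL = 0.039 L/h/kg × 57 kg = 2.223 L/h
At steady state, infusion rate equals elimination rate: rate in = CL × Css.
Rate = CL × Css = 2.223 × 6.28 = 13.96 mg/h

14.0 mg/h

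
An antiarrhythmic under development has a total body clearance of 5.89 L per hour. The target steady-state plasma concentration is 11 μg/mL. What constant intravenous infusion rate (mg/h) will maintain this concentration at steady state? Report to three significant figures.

64.8 mg/h

R₀ = 5.890 × 11 = 64.79 mg/h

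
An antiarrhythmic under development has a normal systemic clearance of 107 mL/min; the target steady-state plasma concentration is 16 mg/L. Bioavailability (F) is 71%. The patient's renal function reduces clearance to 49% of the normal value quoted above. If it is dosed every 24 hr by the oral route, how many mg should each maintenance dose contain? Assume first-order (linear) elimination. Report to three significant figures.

CL = 107 mL/min × 60/1000 = 6.420 L/h
Patient clearance = 0.49 × 6.420 = 3.146 L/h
At steady state, dose per interval replaces the amount cleared in that interval: F·D/τ = CL·Css.
D = CL × Css × τ / F = 3.146 × 16 × 24 / 0.71 = 1701 mg

1700 mg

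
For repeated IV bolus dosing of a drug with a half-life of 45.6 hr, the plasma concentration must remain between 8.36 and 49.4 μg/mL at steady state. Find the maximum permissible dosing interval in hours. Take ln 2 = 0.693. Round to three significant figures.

k = 0.693 / t½ = 0.693 / 45.6 = 0.01520 h⁻¹
Between IV bolus doses, concentration decays as C = C₀·e^(−kτ), so C_peak/C_trough = e^(kτ).
τ_max = ln(C_peak/C_trough) / k = ln(49.4/8.36) / 0.01520 = 1.776 / 0.01520 = 116.8 h

117 h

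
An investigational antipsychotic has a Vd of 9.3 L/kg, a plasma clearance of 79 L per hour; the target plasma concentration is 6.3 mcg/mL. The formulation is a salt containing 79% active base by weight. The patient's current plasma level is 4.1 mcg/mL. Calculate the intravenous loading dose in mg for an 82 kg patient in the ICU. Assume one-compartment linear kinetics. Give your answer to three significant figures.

2120 mg

Vd = 9.3 L/kg × 82 kg = 762.6 L
Concentration deficit ΔC = 6.3 − 4.1 = 2.200 mg/L
LD = Vd × ΔC / S = 762.6 × 2.200 / 0.79 = 2124 mg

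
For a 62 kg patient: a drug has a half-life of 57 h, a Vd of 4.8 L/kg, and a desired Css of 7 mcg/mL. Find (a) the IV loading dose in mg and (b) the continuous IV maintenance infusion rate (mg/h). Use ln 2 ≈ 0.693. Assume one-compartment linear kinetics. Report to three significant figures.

Vd(total) = 62 kg × 4.8 L/kg = 297.6 L
LD = Vd × C = 297.6 × 7 = 2083 mg
CL = 0.693 × Vd / t½ = 0.693 × 297.6 / 57 = 3.618 L/h
Infusion rate = CL × Css = 3.618 × 7 = 25.33 mg/h

(a) 2080 mg; (b) 25.3 mg/h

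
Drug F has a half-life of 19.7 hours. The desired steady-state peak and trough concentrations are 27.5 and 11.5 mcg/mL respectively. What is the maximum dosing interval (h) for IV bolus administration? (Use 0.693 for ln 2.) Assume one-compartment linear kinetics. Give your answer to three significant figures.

24.8 h

k = 0.693 / t½ = 0.693 / 19.7 = 0.03518 h⁻¹
Between IV bolus doses, concentration decays as C = C₀·e^(−kτ), so C_peak/C_trough = e^(kτ).
τ_max = ln(C_peak/C_trough) / k = ln(27.5/11.5) / 0.03518 = 0.8718 / 0.03518 = 24.78 h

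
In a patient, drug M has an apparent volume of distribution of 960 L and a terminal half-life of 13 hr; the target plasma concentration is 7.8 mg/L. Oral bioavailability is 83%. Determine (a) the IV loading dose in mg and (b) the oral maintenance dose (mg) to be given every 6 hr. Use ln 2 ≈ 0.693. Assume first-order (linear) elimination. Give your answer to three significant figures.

(a) 7490 mg; (b) 2890 mg

LD = Vd × C = 960.0 × 7.8 = 7488 mg
CL = 0.693 × Vd / t½ = 0.693 × 960.0 / 13 = 51.18 L/h
D = CL × Css × τ / F = 51.18 × 7.8 × 6 / 0.83 = 2886 mg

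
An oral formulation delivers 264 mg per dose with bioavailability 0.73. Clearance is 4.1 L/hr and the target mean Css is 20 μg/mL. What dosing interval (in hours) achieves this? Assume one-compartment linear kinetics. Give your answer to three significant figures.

F·D/τ = CL·Css → τ = F·D / (CL·Css).
τ = 0.73 × 264 / (4.1 × 20) = 2.350 h

2.35 h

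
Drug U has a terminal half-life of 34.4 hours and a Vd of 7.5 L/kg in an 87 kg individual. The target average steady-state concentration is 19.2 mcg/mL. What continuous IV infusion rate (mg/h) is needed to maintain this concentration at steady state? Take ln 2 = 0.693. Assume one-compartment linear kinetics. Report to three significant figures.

252 mg/h

Total Vd = 7.5 × 87 = 652.5 L
CL = 0.693 × Vd / t½ = 0.693 × 652.5 / 34.4 = 13.14 L/h
Infusion rate = CL × Css = 13.14 × 19.2 = 252.3 mg/h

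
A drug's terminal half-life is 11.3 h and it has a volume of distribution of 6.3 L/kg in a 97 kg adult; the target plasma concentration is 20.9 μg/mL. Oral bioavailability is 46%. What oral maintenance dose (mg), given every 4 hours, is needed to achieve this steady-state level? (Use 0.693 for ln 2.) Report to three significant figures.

6810 mg

Vd(total) = 97 kg × 6.3 L/kg = 611.1 L
k = 0.693/11.3 = 0.06133 h⁻¹, so CL = k·Vd = 0.06133 × 611.1 = 37.48 L/h
D = CL × Css × τ / F = 37.48 × 20.9 × 4 / 0.46 = 6812 mg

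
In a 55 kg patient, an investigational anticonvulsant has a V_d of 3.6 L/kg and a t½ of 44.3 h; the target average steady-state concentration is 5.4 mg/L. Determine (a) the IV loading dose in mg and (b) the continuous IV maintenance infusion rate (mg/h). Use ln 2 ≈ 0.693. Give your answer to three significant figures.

(a) 1070 mg; (b) 16.7 mg/h

Vd = 3.6 L/kg × 55 kg = 198.0 L
LD = Vd × C = 198.0 × 5.4 = 1069 mg
CL = 0.693 × Vd / t½ = 0.693 × 198.0 / 44.3 = 3.097 L/h
Infusion rate = CL × Css = 3.097 × 5.4 = 16.72 mg/h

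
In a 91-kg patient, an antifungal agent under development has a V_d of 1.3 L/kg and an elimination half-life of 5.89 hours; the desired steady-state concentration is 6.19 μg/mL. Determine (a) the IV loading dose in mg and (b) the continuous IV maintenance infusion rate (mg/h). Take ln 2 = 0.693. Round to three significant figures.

(a) 732 mg; (b) 86.2 mg/h

Vd(total) = 91 kg × 1.3 L/kg = 118.3 L
LD = Vd × C = 118.3 × 6.19 = 732.3 mg
CL = 0.693 × Vd / t½ = 0.693 × 118.3 / 5.89 = 13.92 L/h
Infusion rate = CL × Css = 13.92 × 6.19 = 86.16 mg/h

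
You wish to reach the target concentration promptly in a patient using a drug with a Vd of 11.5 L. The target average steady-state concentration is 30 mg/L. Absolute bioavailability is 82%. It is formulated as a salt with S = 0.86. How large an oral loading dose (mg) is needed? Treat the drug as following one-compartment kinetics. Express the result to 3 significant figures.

489 mg

LD = Vd × C / F / S = 11.50 × 30.00 / 0.82 / 0.86 = 489.2 mg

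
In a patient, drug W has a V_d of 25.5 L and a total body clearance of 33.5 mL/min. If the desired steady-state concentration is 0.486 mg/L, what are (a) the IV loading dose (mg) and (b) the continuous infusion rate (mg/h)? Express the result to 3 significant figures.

(a) 12.4 mg; (b) 0.977 mg/h

Loading: fill Vd to C_target → 25.50 L × 0.486 mg/L = 12.39 mg
CL = 33.5 mL/min = 33.5 × 0.06 = 2.010 L/h
Maintenance: replace elimination → rate = CL × Css = 2.010 × 0.486 = 0.9769 mg/h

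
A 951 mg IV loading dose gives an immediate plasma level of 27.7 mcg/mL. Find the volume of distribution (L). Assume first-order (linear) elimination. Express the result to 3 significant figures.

Immediately after an IV bolus, C₀ = Dose / Vd, so Vd = Dose / C₀.
Vd = 951 / 27.7 = 34.33 L

34.3 L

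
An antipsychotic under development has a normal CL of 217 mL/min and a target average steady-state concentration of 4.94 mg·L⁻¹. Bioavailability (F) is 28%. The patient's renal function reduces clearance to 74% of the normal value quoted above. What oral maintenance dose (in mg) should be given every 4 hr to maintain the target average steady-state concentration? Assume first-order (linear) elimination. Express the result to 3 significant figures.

680 mg

CL = 217 mL/min = 217 × 0.06 = 13.02 L/h
Patient clearance = 0.74 × 13.02 = 9.635 L/h
At steady state, dose per interval replaces the amount cleared in that interval: F·D/τ = CL·Css.
D = CL × Css × τ / F = 9.635 × 4.94 × 4 / 0.28 = 680.0 mg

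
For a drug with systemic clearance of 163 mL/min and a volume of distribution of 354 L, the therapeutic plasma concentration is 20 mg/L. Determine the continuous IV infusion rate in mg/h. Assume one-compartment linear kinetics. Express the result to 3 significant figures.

196 mg/h

CL = 163 mL/min = 163 × 0.06 = 9.780 L/h
Maintenance depends on clearance, not Vd — rate in must match rate out.
R₀ = 9.780 × 20 = 195.6 mg/h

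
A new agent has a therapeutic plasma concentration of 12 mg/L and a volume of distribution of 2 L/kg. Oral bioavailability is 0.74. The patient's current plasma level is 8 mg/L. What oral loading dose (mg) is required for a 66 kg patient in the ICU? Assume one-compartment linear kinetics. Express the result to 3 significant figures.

Vd = 2 L/kg × 66 kg = 132.0 L
Concentration deficit ΔC = 12 − 8 = 4.000 mg/L
LD = Vd × ΔC / F = 132.0 × 4.000 / 0.74 = 713.5 mg

714 mg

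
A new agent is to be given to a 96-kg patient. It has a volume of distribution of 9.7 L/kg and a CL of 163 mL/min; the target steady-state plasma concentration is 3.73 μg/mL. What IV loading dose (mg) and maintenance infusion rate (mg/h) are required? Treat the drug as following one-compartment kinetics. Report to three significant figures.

Vd = 9.7 L/kg × 96 kg = 931.2 L
LD = Vd · C_target = 931.2 × 3.73 = 3473 mg
Convert clearance: 163 mL/min × 60 min/h ÷ 1000 mL/L = 9.780 L/h
Maintenance: replace elimination → rate = CL × Css = 9.780 × 3.73 = 36.48 mg/h

(a) 3470 mg; (b) 36.5 mg/h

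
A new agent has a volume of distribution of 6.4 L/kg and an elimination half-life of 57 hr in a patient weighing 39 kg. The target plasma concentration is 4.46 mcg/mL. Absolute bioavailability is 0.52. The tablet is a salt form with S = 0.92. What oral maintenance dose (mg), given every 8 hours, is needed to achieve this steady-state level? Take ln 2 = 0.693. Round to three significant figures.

Vd = 6.4 L/kg × 39 kg = 249.6 L
CL = ln 2 · Vd / t½ = 0.693 × 249.6 / 57 = 3.035 L/h
D = CL × Css × τ / F / S = 3.035 × 4.46 × 8 / 0.52 / 0.92 = 226.4 mg

226 mg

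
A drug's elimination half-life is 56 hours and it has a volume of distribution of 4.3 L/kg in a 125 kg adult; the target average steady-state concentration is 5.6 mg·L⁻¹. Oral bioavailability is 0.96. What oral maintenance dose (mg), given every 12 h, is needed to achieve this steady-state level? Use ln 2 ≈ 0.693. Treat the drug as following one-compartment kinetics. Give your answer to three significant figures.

466 mg

Total Vd = 4.3 × 125 = 537.5 L
k = 0.693/56 = 0.01238 h⁻¹, so CL = k·Vd = 0.01238 × 537.5 = 6.654 L/h
D = CL × Css × τ / F = 6.654 × 5.6 × 12 / 0.96 = 465.8 mg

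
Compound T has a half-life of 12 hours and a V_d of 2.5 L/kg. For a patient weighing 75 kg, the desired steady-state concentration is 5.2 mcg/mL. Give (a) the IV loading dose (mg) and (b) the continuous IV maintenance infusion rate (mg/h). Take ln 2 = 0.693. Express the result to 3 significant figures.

Total Vd = 2.5 × 75 = 187.5 L
LD = Vd × C = 187.5 × 5.2 = 975.0 mg
CL = 0.693 × Vd / t½ = 0.693 × 187.5 / 12 = 10.83 L/h
Infusion rate = CL × Css = 10.83 × 5.2 = 56.32 mg/h

(a) 975 mg; (b) 56.3 mg/h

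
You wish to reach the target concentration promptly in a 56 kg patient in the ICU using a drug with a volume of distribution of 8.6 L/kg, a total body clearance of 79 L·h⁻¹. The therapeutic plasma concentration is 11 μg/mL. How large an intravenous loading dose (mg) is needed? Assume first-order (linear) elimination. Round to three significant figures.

Vd(total) = 56 kg × 8.6 L/kg = 481.6 L
LD = Vd × C = 481.6 × 11.00 = 5298 mg

5300 mg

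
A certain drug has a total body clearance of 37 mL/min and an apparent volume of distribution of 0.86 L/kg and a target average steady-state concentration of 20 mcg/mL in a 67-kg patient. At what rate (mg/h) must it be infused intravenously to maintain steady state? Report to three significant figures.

CL = 37 mL/min × 60/1000 = 2.220 L/h
Rate = CL × Css = 2.220 × 20 = 44.40 mg/h

44.4 mg/h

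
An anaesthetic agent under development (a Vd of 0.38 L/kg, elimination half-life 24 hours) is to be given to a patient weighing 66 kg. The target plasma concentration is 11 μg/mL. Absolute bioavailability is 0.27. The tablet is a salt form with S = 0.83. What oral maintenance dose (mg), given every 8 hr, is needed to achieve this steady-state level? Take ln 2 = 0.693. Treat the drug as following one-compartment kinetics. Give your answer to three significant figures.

284 mg

Vd(total) = 66 kg × 0.38 L/kg = 25.08 L
CL = 0.693 × Vd / t½ = 0.693 × 25.08 / 24 = 0.7242 L/h
D = CL × Css × τ / F / S = 0.7242 × 11 × 8 / 0.27 / 0.83 = 284.4 mg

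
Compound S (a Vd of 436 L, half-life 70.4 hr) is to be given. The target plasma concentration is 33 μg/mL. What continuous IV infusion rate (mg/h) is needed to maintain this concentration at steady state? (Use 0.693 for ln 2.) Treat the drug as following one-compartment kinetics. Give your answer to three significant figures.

142 mg/h

CL = ln 2 · Vd / t½ = 0.693 × 436.0 / 70.4 = 4.292 L/h
Infusion rate = CL × Css = 4.292 × 33 = 141.6 mg/h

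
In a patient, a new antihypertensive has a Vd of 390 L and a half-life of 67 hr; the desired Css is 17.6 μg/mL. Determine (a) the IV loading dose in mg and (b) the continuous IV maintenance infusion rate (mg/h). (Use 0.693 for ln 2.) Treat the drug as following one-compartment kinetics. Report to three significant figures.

LD = Vd × C = 390.0 × 17.6 = 6864 mg
CL = 0.693 × Vd / t½ = 0.693 × 390.0 / 67 = 4.034 L/h
Infusion rate = CL × Css = 4.034 × 17.6 = 71.00 mg/h

(a) 6860 mg; (b) 71.0 mg/h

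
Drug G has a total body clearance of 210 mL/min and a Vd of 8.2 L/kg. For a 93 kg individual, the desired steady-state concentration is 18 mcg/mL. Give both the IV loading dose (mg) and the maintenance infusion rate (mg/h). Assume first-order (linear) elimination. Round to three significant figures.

(a) 13700 mg; (b) 227 mg/h

Vd(total) = 93 kg × 8.2 L/kg = 762.6 L
LD = Vd · C_target = 762.6 × 18 = 13730 mg
CL = 210 mL/min × 60/1000 = 12.60 L/h
Maintenance: replace elimination → rate = CL × Css = 12.60 × 18 = 226.8 mg/h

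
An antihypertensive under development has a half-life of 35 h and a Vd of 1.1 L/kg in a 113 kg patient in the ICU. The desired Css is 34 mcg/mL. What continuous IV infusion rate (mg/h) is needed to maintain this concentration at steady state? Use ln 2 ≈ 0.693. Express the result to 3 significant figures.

Vd = 1.1 L/kg × 113 kg = 124.3 L
CL = ln 2 · Vd / t½ = 0.693 × 124.3 / 35 = 2.461 L/h
Infusion rate = CL × Css = 2.461 × 34 = 83.67 mg/h

83.7 mg/h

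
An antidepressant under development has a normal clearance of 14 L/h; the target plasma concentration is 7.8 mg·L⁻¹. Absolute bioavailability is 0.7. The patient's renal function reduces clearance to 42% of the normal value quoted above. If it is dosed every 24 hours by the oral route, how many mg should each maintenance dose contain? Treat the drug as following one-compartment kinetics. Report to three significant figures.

Patient clearance = 0.42 × 14.00 = 5.880 L/h
D = CL × Css × τ / F = 5.880 × 7.8 × 24 / 0.7 = 1572 mg

1570 mg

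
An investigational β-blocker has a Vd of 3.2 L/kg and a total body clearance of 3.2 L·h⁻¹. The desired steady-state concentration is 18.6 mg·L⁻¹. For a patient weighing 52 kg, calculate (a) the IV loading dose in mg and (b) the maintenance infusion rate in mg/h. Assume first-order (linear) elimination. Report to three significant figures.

Total Vd = 3.2 × 52 = 166.4 L
Loading dose = Vd × C = 166.4 × 18.6 = 3095 mg
Infusion rate = 3.200 L/h × 18.6 mg/L = 59.52 mg/h

(a) 3100 mg; (b) 59.5 mg/h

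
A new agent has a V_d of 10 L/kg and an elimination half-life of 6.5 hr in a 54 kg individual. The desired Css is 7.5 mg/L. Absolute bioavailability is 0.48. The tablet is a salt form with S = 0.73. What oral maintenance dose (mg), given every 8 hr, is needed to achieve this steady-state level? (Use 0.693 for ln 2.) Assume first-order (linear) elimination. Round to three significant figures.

9860 mg

Total Vd = 10 × 54 = 540.0 L
k = 0.693/6.5 = 0.1066 h⁻¹, so CL = k·Vd = 0.1066 × 540.0 = 57.56 L/h
D = CL × Css × τ / F / S = 57.56 × 7.5 × 8 / 0.48 / 0.73 = 9856 mg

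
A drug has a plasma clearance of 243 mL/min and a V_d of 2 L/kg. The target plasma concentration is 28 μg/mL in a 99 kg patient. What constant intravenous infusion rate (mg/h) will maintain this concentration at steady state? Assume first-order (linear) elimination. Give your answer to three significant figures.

408 mg/h

Convert clearance: 243 mL/min × 60 min/h ÷ 1000 mL/L = 14.58 L/h
Infusion rate = CL · Css = 14.58 L/h × 28 mg/L = 408.2 mg/h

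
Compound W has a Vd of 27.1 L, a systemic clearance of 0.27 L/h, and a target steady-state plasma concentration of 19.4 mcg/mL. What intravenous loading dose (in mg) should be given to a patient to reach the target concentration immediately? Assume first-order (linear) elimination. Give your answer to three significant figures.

The loading dose fills Vd to the target concentration.
LD = Vd × C = 27.10 × 19.40 = 525.7 mg

526 mg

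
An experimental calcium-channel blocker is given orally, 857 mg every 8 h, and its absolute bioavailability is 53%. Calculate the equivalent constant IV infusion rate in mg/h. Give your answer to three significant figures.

Equivalent systemic input: infusion rate = F·D/τ.
Rate = 0.53 × 857 / 8 = 56.78 mg/h

56.8 mg/h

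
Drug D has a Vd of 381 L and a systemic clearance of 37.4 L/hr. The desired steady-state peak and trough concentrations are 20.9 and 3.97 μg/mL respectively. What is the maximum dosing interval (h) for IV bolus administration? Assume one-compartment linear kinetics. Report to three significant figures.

16.9 h

k = CL / Vd = 37.40 / 381.0 = 0.09816 h⁻¹
Between IV bolus doses, concentration decays as C = C₀·e^(−kτ), so C_peak/C_trough = e^(kτ).
τ_max = ln(C_peak/C_trough) / k = ln(20.9/3.97) / 0.09816 = 1.661 / 0.09816 = 16.92 h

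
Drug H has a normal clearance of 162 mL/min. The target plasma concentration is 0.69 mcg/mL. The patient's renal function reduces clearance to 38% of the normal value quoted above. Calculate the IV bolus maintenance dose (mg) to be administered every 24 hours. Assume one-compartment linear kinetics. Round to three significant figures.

Convert clearance: 162 mL/min × 60 min/h ÷ 1000 mL/L = 9.720 L/h
Patient clearance = 0.38 × 9.720 = 3.694 L/h
D = CL × Css × τ = 3.694 × 0.69 × 24 = 61.17 mg

61.2 mg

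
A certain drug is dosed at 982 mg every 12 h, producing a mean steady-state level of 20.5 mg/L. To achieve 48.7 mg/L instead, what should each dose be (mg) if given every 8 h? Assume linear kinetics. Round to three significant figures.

1560 mg

For first-order elimination, Css ∝ F·D/(CL·τ); F and CL are unchanged, so Css ∝ D/τ.
D₂ = D₁ × (Css,target / Css,current) × (τ₂/τ₁) = 982 × (48.7/20.5) × (8/12) = 1555 mg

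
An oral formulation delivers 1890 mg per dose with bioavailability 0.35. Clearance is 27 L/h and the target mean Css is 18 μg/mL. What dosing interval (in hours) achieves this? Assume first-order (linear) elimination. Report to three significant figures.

F·D/τ = CL·Css → τ = F·D / (CL·Css).
τ = 0.35 × 1890 / (27 × 18) = 1.361 h

1.36 h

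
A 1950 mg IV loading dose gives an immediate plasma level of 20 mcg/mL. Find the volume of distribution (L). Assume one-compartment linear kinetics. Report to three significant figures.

97.5 L

Immediately after an IV bolus, C₀ = Dose / Vd, so Vd = Dose / C₀.
Vd = 1950 / 20 = 97.50 L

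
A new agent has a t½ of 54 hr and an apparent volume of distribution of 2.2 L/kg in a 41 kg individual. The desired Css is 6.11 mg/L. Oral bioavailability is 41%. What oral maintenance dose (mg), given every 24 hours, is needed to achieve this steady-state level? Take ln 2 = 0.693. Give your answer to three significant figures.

414 mg

Vd = 2.2 L/kg × 41 kg = 90.20 L
k = 0.693/54 = 0.01283 h⁻¹, so CL = k·Vd = 0.01283 × 90.20 = 1.157 L/h
D = CL × Css × τ / F = 1.157 × 6.11 × 24 / 0.41 = 413.8 mg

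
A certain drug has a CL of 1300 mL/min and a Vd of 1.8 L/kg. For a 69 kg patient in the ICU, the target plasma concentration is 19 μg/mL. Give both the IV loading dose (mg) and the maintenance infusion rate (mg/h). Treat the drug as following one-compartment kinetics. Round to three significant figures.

(a) 2360 mg; (b) 1480 mg/h

Vd(total) = 69 kg × 1.8 L/kg = 124.2 L
Loading: fill Vd to C_target → 124.2 L × 19 mg/L = 2360 mg
CL = 1300 mL/min = 1300 × 0.06 = 78.00 L/h
Maintenance infusion rate = CL × Css = 78.00 × 19 = 1482 mg/h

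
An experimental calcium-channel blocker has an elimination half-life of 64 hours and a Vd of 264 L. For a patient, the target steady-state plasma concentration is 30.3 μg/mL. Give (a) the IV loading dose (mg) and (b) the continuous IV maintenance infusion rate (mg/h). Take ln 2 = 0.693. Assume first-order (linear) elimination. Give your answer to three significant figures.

(a) 8000 mg; (b) 86.6 mg/h

LD = Vd × C = 264.0 × 30.3 = 7999 mg
CL = 0.693 × Vd / t½ = 0.693 × 264.0 / 64 = 2.859 L/h
Infusion rate = CL × Css = 2.859 × 30.3 = 86.63 mg/h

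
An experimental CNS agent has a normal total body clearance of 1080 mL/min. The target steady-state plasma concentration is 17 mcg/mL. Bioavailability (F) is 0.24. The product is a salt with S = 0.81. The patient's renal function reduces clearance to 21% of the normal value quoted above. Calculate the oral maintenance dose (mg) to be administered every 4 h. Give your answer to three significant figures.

CL = 1080 mL/min × 60/1000 = 64.80 L/h
Patient clearance = 0.21 × 64.80 = 13.61 L/h
D = CL × Css × τ / F / S = 13.61 × 17 × 4 / 0.24 / 0.81 = 4761 mg

4760 mg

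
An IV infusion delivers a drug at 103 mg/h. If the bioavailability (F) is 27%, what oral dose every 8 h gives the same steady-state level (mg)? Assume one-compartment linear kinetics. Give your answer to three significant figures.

To maintain the same Css, the systemic dosing rate must be unchanged: F·D/τ = infusion rate.
D = rate × τ / F = 103 × 8 / 0.27 = 3052 mg

3050 mg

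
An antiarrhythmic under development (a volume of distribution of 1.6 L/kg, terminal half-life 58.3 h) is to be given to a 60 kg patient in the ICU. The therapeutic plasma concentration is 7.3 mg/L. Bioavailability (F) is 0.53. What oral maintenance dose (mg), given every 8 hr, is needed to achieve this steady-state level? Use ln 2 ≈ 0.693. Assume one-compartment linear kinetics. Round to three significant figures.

126 mg

Total Vd = 1.6 × 60 = 96.00 L
CL = ln 2 · Vd / t½ = 0.693 × 96.00 / 58.3 = 1.141 L/h
D = CL × Css × τ / F = 1.141 × 7.3 × 8 / 0.53 = 125.7 mg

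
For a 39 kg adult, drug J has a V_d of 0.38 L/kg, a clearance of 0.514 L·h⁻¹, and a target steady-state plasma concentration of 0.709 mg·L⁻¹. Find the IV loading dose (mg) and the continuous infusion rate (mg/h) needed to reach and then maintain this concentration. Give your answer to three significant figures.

Vd(total) = 39 kg × 0.38 L/kg = 14.82 L
Loading: fill Vd to C_target → 14.82 L × 0.709 mg/L = 10.51 mg
Maintenance: replace elimination → rate = CL × Css = 0.5140 × 0.709 = 0.3644 mg/h

(a) 10.5 mg; (b) 0.364 mg/h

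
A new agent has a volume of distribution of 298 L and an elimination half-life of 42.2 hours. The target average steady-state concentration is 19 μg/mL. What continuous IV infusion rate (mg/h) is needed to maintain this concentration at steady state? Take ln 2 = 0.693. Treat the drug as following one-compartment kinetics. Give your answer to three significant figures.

93.0 mg/h

k = 0.693/42.2 = 0.01642 h⁻¹, so CL = k·Vd = 0.01642 × 298.0 = 4.893 L/h
Infusion rate = CL × Css = 4.893 × 19 = 92.97 mg/h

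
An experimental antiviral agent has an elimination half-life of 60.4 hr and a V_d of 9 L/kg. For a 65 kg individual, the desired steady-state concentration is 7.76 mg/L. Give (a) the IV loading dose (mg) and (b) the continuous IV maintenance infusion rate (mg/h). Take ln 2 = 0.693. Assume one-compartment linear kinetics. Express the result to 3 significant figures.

(a) 4540 mg; (b) 52.1 mg/h

Vd(total) = 65 kg × 9 L/kg = 585.0 L
LD = Vd × C = 585.0 × 7.76 = 4540 mg
CL = 0.693 × Vd / t½ = 0.693 × 585.0 / 60.4 = 6.712 L/h
Infusion rate = CL × Css = 6.712 × 7.76 = 52.09 mg/h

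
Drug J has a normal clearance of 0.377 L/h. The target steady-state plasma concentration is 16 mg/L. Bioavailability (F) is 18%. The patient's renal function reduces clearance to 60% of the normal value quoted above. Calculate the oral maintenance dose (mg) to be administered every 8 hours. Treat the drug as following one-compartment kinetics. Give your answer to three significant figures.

Patient clearance = 0.6 × 0.3770 = 0.2262 L/h
D = CL × Css × τ / F = 0.2262 × 16 × 8 / 0.18 = 160.9 mg

161 mg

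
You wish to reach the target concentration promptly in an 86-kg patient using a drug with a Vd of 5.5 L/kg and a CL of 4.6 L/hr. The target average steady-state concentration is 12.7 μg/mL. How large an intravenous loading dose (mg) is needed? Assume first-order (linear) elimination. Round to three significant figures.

Vd = 5.5 L/kg × 86 kg = 473.0 L
LD = Vd × C = 473.0 × 12.70 = 6007 mg

6010 mg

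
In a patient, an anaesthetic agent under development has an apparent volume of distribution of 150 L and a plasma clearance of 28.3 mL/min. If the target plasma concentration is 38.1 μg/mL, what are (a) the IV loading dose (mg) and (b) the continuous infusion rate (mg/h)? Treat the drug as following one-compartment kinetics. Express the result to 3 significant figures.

LD = Vd · C_target = 150.0 × 38.1 = 5715 mg
CL = 28.3 mL/min = 28.3 × 0.06 = 1.698 L/h
Maintenance: replace elimination → rate = CL × Css = 1.698 × 38.1 = 64.69 mg/h

(a) 5720 mg; (b) 64.7 mg/h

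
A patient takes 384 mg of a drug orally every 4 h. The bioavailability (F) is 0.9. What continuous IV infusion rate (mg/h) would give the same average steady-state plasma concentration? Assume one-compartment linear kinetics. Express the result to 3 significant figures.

86.4 mg/h

Equivalent systemic input: infusion rate = F·D/τ.
Rate = 0.9 × 384 / 4 = 86.40 mg/h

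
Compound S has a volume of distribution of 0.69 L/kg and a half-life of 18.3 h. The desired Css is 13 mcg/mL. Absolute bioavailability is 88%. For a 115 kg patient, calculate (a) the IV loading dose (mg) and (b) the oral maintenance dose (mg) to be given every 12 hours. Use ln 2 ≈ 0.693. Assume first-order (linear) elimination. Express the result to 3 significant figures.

(a) 1030 mg; (b) 533 mg

Vd(total) = 115 kg × 0.69 L/kg = 79.35 L
LD = Vd × C = 79.35 × 13 = 1032 mg
CL = 0.693 × Vd / t½ = 0.693 × 79.35 / 18.3 = 3.005 L/h
D = CL × Css × τ / F = 3.005 × 13 × 12 / 0.88 = 532.7 mg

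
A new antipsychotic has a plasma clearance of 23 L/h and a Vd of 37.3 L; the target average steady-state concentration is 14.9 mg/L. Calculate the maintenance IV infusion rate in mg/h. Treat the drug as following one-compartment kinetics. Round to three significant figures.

343 mg/h

Infusion rate = CL · Css = 23.00 L/h × 14.9 mg/L = 342.7 mg/h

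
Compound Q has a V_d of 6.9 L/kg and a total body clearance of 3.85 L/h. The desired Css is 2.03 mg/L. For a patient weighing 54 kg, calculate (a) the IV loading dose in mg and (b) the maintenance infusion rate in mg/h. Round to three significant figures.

(a) 756 mg; (b) 7.82 mg/h

Vd = 6.9 L/kg × 54 kg = 372.6 L
Loading dose = Vd × C = 372.6 × 2.03 = 756.4 mg
Maintenance: replace elimination → rate = CL × Css = 3.850 × 2.03 = 7.816 mg/h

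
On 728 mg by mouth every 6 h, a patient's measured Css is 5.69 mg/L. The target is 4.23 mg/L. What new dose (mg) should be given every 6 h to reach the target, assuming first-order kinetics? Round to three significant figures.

With linear kinetics, Css is proportional to dose rate (D/τ) at fixed clearance.
D₂ = D₁ × (Css,target / Css,current) = 728 × 4.23/5.69 = 541.2 mg

541 mg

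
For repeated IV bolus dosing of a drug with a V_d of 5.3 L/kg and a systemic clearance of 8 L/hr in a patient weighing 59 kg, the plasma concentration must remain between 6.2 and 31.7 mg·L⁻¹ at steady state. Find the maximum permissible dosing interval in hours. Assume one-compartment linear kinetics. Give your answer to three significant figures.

63.8 h

Vd = 5.3 L/kg × 59 kg = 312.7 L
k = CL / Vd = 8.000 / 312.7 = 0.02558 h⁻¹
Between IV bolus doses, concentration decays as C = C₀·e^(−kτ), so C_peak/C_trough = e^(kτ).
τ_max = ln(C_peak/C_trough) / k = ln(31.7/6.2) / 0.02558 = 1.632 / 0.02558 = 63.80 h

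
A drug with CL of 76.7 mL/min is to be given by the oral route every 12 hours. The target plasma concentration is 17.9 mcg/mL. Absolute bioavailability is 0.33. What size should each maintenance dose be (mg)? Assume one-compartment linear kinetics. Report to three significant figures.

CL = 76.7 mL/min = 76.7 × 0.06 = 4.602 L/h
D = CL × Css × τ / F = 4.602 × 17.9 × 12 / 0.33 = 2995 mg

3000 mg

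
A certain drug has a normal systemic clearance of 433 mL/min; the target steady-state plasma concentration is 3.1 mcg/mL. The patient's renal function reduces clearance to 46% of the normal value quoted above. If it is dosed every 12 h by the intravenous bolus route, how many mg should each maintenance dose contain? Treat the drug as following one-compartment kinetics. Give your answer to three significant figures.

445 mg

CL = 433 mL/min × 60/1000 = 25.98 L/h
Patient clearance = 0.46 × 25.98 = 11.95 L/h
D = CL × Css × τ = 11.95 × 3.1 × 12 = 444.5 mg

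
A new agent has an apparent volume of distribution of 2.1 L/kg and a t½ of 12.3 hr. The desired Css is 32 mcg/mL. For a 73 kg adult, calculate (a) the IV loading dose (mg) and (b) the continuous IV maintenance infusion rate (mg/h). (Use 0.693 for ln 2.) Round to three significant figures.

Vd = 2.1 L/kg × 73 kg = 153.3 L
LD = Vd × C = 153.3 × 32 = 4906 mg
CL = 0.693 × Vd / t½ = 0.693 × 153.3 / 12.3 = 8.637 L/h
Infusion rate = CL × Css = 8.637 × 32 = 276.4 mg/h

(a) 4910 mg; (b) 276 mg/h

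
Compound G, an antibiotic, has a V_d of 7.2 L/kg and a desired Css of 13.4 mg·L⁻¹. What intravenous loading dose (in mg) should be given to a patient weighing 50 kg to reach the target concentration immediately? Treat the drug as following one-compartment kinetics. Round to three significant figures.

Total Vd = 7.2 × 50 = 360.0 L
LD = Vd × C = 360.0 × 13.40 = 4824 mg

4820 mg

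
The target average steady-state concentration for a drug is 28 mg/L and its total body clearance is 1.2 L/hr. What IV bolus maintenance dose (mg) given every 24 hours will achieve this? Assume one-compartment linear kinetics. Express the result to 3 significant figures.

806 mg

D = CL × Css × τ = 1.200 × 28 × 24 = 806.4 mg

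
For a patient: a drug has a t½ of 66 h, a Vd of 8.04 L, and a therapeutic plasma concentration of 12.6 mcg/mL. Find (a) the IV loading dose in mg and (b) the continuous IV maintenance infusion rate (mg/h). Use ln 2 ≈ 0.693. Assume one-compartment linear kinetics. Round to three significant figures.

(a) 101 mg; (b) 1.06 mg/h

LD = Vd × C = 8.040 × 12.6 = 101.3 mg
CL = 0.693 × Vd / t½ = 0.693 × 8.040 / 66 = 0.08442 L/h
Infusion rate = CL × Css = 0.08442 × 12.6 = 1.064 mg/h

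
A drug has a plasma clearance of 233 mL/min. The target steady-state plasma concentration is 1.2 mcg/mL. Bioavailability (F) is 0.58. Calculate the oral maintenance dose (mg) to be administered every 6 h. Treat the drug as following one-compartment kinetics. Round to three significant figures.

174 mg

CL = 233 mL/min × 60/1000 = 13.98 L/h
D = CL × Css × τ / F = 13.98 × 1.2 × 6 / 0.58 = 173.5 mg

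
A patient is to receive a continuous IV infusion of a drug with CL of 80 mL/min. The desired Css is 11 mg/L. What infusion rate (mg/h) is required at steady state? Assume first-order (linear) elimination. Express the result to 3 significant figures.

52.8 mg/h

CL = 80 mL/min = 80 × 0.06 = 4.800 L/h
Rate = CL × Css = 4.800 × 11 = 52.80 mg/h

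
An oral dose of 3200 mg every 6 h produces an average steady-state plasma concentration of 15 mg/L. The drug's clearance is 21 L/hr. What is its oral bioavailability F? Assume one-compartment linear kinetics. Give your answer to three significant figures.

F·D/τ = CL·Css at steady state → F = CL·Css·τ / D.
F = 21 × 15 × 6 / 3200 = 0.591

0.591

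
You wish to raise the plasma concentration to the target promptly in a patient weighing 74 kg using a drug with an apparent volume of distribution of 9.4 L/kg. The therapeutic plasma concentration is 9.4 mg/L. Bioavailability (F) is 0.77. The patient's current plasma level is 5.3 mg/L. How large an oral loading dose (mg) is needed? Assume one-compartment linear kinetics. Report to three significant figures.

Vd = 9.4 L/kg × 74 kg = 695.6 L
Concentration deficit ΔC = 9.4 − 5.3 = 4.100 mg/L
LD = Vd × ΔC / F = 695.6 × 4.100 / 0.77 = 3704 mg

3700 mg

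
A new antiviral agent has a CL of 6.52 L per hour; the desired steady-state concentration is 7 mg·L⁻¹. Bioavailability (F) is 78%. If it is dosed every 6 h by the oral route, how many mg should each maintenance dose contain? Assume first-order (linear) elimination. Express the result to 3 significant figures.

At steady state, dose per interval replaces the amount cleared in that interval: F·D/τ = CL·Css.
D = CL × Css × τ / F = 6.520 × 7 × 6 / 0.78 = 351.1 mg

351 mg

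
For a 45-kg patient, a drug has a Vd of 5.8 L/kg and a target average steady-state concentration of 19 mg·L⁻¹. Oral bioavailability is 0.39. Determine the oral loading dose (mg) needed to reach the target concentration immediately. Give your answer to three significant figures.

Vd = 5.8 L/kg × 45 kg = 261.0 L
LD = Vd × C / F = 261.0 × 19.00 / 0.39 = 12720 mg

12700 mg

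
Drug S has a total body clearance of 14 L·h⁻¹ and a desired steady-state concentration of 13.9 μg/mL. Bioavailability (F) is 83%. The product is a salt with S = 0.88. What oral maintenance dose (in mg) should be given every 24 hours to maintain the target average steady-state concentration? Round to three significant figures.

D = CL × Css × τ / F / S = 14.00 × 13.9 × 24 / 0.83 / 0.88 = 6394 mg

6390 mg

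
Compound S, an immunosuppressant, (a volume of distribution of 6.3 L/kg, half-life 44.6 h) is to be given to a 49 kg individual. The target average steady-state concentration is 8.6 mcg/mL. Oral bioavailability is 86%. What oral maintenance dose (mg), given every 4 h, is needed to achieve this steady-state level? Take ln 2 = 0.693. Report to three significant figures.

Vd = 6.3 L/kg × 49 kg = 308.7 L
CL = ln 2 · Vd / t½ = 0.693 × 308.7 / 44.6 = 4.797 L/h
D = CL × Css × τ / F = 4.797 × 8.6 × 4 / 0.86 = 191.9 mg

192 mg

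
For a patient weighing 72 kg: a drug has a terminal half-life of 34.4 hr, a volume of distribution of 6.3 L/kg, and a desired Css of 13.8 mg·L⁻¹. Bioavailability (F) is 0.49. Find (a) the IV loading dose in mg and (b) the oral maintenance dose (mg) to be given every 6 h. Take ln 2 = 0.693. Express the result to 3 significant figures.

Total Vd = 6.3 × 72 = 453.6 L
LD = Vd × C = 453.6 × 13.8 = 6260 mg
CL = 0.693 × Vd / t½ = 0.693 × 453.6 / 34.4 = 9.138 L/h
D = CL × Css × τ / F = 9.138 × 13.8 × 6 / 0.49 = 1544 mg

(a) 6260 mg; (b) 1540 mg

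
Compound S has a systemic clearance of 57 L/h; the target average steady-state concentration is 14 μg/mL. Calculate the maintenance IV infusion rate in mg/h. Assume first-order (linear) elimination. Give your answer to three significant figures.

At steady state, infusion rate equals elimination rate: rate in = CL × Css.
Infusion rate = CL · Css = 57.00 L/h × 14 mg/L = 798.0 mg/h

798 mg/h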